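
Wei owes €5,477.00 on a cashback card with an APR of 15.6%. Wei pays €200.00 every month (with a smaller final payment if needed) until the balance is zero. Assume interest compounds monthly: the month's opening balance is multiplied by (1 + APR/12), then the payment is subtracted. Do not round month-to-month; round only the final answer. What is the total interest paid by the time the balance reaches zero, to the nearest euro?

Monthly rate r = 15.6%/12 = 1.3% = 0.013.
Payoff takes n = ⌈−ln(1 − rB₀/P)/ln(1+r)⌉ = ⌈34.071⌉ = 35 payments; the last is €14.22.
Total paid = 34·€200.00 + €14.22 = €6,814.22.
Total interest = total paid − principal = €6,814.22 − €5,477.00 = €1,337.22.

€1,337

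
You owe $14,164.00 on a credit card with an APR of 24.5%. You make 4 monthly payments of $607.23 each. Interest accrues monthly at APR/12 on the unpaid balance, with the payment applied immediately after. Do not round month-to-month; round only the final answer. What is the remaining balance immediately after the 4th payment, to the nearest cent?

$12,852.31

Monthly rate r = 24.5%/12 = 2.04167% = 0.0204167.
Each month: B ← B·(1+r) − $607.23.
Month 1: interest $289.18; balance after payment $13,845.95.
Month 2: interest $282.69; balance after payment $13,521.41.
Month 3: interest $276.06; balance after payment $13,190.24.
Month 4: interest $269.30; balance after payment $12,852.31.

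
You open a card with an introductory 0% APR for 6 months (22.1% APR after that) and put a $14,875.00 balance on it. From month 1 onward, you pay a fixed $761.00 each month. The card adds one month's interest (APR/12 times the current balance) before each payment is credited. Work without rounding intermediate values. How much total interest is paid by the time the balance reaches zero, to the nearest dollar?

$1,660

Promo months 1–6 at r₀ = 0%/12 = 0; months 7+ at r₁ = 22.1%/12 = 0.0184167.
After month 6 (no interest yet): B = $14,875.00 − 6·$761.00 = $10,309.00.
Then at r₁ with $761.00/mo: n₂ = −ln(1 − r₁·B/P)/ln(1+r₁) ≈ 15.73 → 16 more payments.
Total paid = 21·$761.00 + $554.22 = $16,535.22; interest = $16,535.22 − $14,875.00 = $1,660.22.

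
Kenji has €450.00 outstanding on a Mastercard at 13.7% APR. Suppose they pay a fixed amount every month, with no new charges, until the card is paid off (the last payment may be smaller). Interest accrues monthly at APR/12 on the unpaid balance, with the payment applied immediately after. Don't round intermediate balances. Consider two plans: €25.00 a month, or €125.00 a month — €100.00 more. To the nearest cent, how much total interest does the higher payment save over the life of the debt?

€44.36

Monthly rate r = 13.7%/12 = 1.14167% = 0.0114167.
At €25.00/mo: n = ⌈−ln(1 − rB₀/P)/ln(1+r)⌉ = 21 payments (last €6.64); total interest = total paid − €450.00 = €56.64.
At €125.00/mo: 4 payments (last €87.28); total interest €12.28.
Interest saved = €56.64 − €12.28 = €44.36.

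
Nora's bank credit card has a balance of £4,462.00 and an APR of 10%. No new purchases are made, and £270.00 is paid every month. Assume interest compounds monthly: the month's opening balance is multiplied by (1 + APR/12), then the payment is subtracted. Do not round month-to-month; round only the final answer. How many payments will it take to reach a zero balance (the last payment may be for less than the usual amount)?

Monthly rate r = 10%/12 = 0.833333% = 0.00833333.
Recurrence: B ← B·(1+r) − £270.00.
Month 1: interest £37.18; balance after payment £4,229.18.
Month 2: interest £35.24; balance after payment £3,994.43.
Closed form: n = −ln(1 − rB₀/P)/ln(1+r) = −ln(0.86228)/ln(1.00833) ≈ 17.854, so the balance reaches zero during payment 18.

18 payments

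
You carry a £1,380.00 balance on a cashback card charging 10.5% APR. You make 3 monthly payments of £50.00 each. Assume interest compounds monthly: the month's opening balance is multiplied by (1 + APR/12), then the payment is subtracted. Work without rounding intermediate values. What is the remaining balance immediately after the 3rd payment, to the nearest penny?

Monthly rate r = 10.5%/12 = 0.875% = 0.00875.
Each month: B ← B·(1+r) − £50.00.
Month 1: interest £12.08; balance after payment £1,342.08.
Month 2: interest £11.74; balance after payment £1,303.82.
Month 3: interest £11.41; balance after payment £1,265.23.

£1,265.23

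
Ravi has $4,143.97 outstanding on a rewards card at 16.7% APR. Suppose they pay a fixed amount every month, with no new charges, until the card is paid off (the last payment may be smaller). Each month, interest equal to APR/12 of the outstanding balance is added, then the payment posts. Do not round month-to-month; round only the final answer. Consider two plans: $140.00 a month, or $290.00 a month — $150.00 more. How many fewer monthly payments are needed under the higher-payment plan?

Monthly rate r = 16.7%/12 = 1.39167% = 0.0139167.
At $140.00/mo: n = ⌈−ln(1 − rB₀/P)/ln(1+r)⌉ = 39 payments (last $58.20); total interest = total paid − $4,143.97 = $1,234.23.
At $290.00/mo: 17 payments (last $12.50); total interest $508.53.
Payments saved = 39 − 17 = 22.

22 fewer payments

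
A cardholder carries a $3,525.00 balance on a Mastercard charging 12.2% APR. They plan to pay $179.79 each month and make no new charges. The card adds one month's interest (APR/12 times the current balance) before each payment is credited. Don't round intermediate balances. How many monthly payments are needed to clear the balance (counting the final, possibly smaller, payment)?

22 payments

Monthly rate r = 12.2%/12 = 1.01667% = 0.0101667.
Recurrence: B ← B·(1+r) − $179.79.
Month 1: interest $35.84; balance after payment $3,381.05.
Month 2: interest $34.37; balance after payment $3,235.63.
Closed form: n = −ln(1 − rB₀/P)/ln(1+r) = −ln(0.80067)/ln(1.01017) ≈ 21.977, so the balance reaches zero during payment 22.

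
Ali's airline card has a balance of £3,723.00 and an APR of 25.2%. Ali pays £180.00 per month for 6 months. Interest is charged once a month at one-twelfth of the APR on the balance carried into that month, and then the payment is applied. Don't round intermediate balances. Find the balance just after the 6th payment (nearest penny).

Monthly rate r = 25.2%/12 = 2.1% = 0.021.
Each month: B ← B·(1+r) − £180.00.
Month 1: interest £78.18; balance after payment £3,621.18.
Month 2: interest £76.04; balance after payment £3,517.23.
Month 3: interest £73.86; balance after payment £3,411.09.
Month 4: interest £71.63; balance after payment £3,302.72.
Month 5: interest £69.36; balance after payment £3,192.08.
Month 6: interest £67.03; balance after payment £3,079.11.

£3,079.11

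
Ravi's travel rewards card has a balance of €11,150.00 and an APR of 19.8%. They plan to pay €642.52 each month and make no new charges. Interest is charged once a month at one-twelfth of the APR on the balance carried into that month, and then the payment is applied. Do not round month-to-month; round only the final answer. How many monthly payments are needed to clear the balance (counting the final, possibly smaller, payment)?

21 payments

Monthly rate r = 19.8%/12 = 1.65% = 0.0165.
Recurrence: B ← B·(1+r) − €642.52.
Month 1: interest €183.98; balance after payment €10,691.45.
Month 2: interest €176.41; balance after payment €10,225.34.
Closed form: n = −ln(1 − rB₀/P)/ln(1+r) = −ln(0.71367)/ln(1.0165) ≈ 20.613, so the balance reaches zero during payment 21.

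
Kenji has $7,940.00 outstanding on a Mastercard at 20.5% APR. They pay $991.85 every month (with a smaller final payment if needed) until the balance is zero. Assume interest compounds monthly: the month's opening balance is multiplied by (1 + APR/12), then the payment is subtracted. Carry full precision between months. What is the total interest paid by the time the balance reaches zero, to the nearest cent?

Monthly rate r = 20.5%/12 = 1.70833% = 0.0170833.
Payoff takes n = ⌈−ln(1 − rB₀/P)/ln(1+r)⌉ = ⌈8.682⌉ = 9 payments; the last is $677.87.
Total paid = 8·$991.85 + $677.87 = $8,612.67.
Total interest = total paid − principal = $8,612.67 − $7,940.00 = $672.67.

$672.67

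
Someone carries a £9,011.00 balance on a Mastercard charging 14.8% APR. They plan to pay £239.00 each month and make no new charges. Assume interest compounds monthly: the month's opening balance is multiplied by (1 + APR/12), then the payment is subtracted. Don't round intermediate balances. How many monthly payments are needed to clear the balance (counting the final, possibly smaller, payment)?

Monthly rate r = 14.8%/12 = 1.23333% = 0.0123333.
Recurrence: B ← B·(1+r) − £239.00.
Month 1: interest £111.14; balance after payment £8,883.14.
Month 2: interest £109.56; balance after payment £8,753.69.
Closed form: n = −ln(1 − rB₀/P)/ln(1+r) = −ln(0.535)/ln(1.01233) ≈ 51.028, so the balance reaches zero during payment 52.

52 payments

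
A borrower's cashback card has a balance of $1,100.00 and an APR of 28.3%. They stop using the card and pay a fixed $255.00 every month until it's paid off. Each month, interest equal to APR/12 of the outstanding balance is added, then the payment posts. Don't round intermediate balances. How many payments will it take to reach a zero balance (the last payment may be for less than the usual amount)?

5 months

Monthly rate r = 28.3%/12 = 2.35833% = 0.0235833.
Recurrence: B ← B·(1+r) − $255.00.
Month 1: interest $25.94; balance after payment $870.94.
Month 2: interest $20.54; balance after payment $636.48.
Month 3: interest $15.01; balance after payment $396.49.
Month 4: interest $9.35; balance after payment $150.84.
Month 5: interest $3.56; balance after payment $0.00.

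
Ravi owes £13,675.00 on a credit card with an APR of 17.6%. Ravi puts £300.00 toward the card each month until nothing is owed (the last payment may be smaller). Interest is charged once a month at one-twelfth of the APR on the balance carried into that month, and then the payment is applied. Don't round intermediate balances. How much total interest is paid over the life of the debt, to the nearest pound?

£9,078

Monthly rate r = 17.6%/12 = 1.46667% = 0.0146667.
Payoff takes n = ⌈−ln(1 − rB₀/P)/ln(1+r)⌉ = ⌈75.844⌉ = 76 payments; the last is £253.38.
Total paid = 75·£300.00 + £253.38 = £22,753.38.
Total interest = total paid − principal = £22,753.38 − £13,675.00 = £9,078.38.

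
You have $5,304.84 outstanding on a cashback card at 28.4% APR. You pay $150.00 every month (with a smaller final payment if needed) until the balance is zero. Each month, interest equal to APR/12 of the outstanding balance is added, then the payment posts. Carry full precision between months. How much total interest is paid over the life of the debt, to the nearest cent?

Monthly rate r = 28.4%/12 = 2.36667% = 0.0236667.
Payoff takes n = ⌈−ln(1 − rB₀/P)/ln(1+r)⌉ = ⌈77.548⌉ = 78 payments; the last is $82.61.
Total paid = 77·$150.00 + $82.61 = $11,632.61.
Total interest = total paid − principal = $11,632.61 − $5,304.84 = $6,327.77.

$6,327.77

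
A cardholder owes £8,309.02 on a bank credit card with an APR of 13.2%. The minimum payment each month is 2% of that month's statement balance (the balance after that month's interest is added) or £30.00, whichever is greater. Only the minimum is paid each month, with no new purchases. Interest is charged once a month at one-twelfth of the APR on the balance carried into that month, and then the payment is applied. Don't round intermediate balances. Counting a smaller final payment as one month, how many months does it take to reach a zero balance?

Monthly rate r = 13.2%/12 = 1.1% = 0.011.
While 2% of the post-interest balance exceeds £30.00, each month B ← (B·(1+r))·(1 − 0.02), i.e. B shrinks by the factor (1+r)·0.98 = 0.99078.
This holds for months 1–186. Entering month 187 the balance is £1,483.59; 2% of the post-interest balance is now below £30.00, so the flat £30.00 minimum applies from here.
From month 187 a fixed £30.00 at rate r clears £1,483.59 in 72 more payments. Total: 186 + 72 = 258 months.

258 months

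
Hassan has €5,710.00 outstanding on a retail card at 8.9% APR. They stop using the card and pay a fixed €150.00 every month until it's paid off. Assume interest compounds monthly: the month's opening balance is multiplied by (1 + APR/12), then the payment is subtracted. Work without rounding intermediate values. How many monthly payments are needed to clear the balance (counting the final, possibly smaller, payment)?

Monthly rate r = 8.9%/12 = 0.741667% = 0.00741667.
Recurrence: B ← B·(1+r) − €150.00.
Month 1: interest €42.35; balance after payment €5,602.35.
Month 2: interest €41.55; balance after payment €5,493.90.
Closed form: n = −ln(1 − rB₀/P)/ln(1+r) = −ln(0.71767)/ln(1.00742) ≈ 44.895, so the balance reaches zero during payment 45.

45 months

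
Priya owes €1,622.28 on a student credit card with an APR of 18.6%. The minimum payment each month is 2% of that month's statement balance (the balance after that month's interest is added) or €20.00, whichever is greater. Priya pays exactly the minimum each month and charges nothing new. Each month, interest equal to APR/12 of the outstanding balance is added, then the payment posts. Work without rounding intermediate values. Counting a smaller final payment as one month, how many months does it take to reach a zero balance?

198 months

Monthly rate r = 18.6%/12 = 1.55% = 0.0155.
While 2% of the post-interest balance exceeds €20.00, each month B ← (B·(1+r))·(1 − 0.02), i.e. B shrinks by the factor (1+r)·0.98 = 0.99519.
This holds for months 1–104. Entering month 105 the balance is €982.54; 2% of the post-interest balance is now below €20.00, so the flat €20.00 minimum applies from here.
From month 105 a fixed €20.00 at rate r clears €982.54 in 94 more payments. Total: 104 + 94 = 198 months.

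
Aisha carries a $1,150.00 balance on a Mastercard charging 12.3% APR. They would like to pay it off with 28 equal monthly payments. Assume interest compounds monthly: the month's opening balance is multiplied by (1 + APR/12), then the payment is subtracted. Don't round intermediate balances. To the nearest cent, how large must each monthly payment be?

$47.46

Monthly rate r = 12.3%/12 = 1.025% = 0.01025.
Level-payment amortization: P = B₀·r / (1 − (1+r)^(−n)) = 1150.00·0.01025 / (1 − 1.01025^(−28)).
Denominator 1 − (1+r)^(−28) = 0.248391047.
P = 11.7875 / 0.248391047 ≈ 47.46.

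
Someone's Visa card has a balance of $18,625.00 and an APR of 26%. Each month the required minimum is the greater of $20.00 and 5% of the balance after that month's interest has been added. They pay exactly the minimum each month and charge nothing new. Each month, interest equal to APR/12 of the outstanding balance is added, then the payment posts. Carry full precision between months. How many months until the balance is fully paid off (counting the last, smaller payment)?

Monthly rate r = 26%/12 = 2.16667% = 0.0216667.
While 5% of the post-interest balance exceeds $20.00, each month B ← (B·(1+r))·(1 − 0.05), i.e. B shrinks by the factor (1+r)·0.95 = 0.97058.
This holds for months 1–130. Entering month 131 the balance is $384.03; 5% of the post-interest balance is now below $20.00, so the flat $20.00 minimum applies from here.
From month 131 a fixed $20.00 at rate r clears $384.03 in 26 more payments. Total: 130 + 26 = 156 months.

156 months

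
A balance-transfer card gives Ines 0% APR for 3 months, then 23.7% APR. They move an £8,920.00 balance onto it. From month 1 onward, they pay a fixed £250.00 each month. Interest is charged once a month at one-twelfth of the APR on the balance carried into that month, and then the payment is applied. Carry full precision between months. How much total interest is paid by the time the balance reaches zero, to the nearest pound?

Promo months 1–3 at r₀ = 0%/12 = 0; months 4+ at r₁ = 23.7%/12 = 0.01975.
After month 3 (no interest yet): B = £8,920.00 − 3·£250.00 = £8,170.00.
Then at r₁ with £250.00/mo: n₂ = −ln(1 − r₁·B/P)/ln(1+r₁) ≈ 53.02 → 54 more payments.
Total paid = 56·£250.00 + £3.90 = £14,003.90; interest = £14,003.90 − £8,920.00 = £5,083.90.

£5,084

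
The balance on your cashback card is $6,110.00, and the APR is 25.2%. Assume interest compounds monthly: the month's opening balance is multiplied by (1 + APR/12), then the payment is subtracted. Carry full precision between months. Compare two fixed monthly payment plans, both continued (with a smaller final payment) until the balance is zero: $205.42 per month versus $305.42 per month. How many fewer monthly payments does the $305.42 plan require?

Monthly rate r = 25.2%/12 = 2.1% = 0.021.
At $205.42/mo: n = ⌈−ln(1 − rB₀/P)/ln(1+r)⌉ = 48 payments (last $30.36); total interest = total paid − $6,110.00 = $3,575.10.
At $305.42/mo: 27 payments (last $67.72); total interest $1,898.64.
Payments saved = 48 − 27 = 21.

21 fewer payments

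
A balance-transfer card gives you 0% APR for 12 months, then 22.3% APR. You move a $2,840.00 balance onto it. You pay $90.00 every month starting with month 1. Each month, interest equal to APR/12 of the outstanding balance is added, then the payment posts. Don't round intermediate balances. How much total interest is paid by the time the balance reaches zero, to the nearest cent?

Promo months 1–12 at r₀ = 0%/12 = 0; months 13+ at r₁ = 22.3%/12 = 0.0185833.
After month 12 (no interest yet): B = $2,840.00 − 12·$90.00 = $1,760.00.
Then at r₁ with $90.00/mo: n₂ = −ln(1 − r₁·B/P)/ln(1+r₁) ≈ 24.53 → 25 more payments.
Total paid = 36·$90.00 + $47.71 = $3,287.71; interest = $3,287.71 − $2,840.00 = $447.71.

$447.71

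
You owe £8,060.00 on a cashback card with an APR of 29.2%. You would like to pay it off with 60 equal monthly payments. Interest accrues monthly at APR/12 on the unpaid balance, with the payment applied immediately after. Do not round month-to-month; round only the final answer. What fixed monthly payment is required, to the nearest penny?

£256.82

Monthly rate r = 29.2%/12 = 2.43333% = 0.0243333.
Level-payment amortization: P = B₀·r / (1 − (1+r)^(−n)) = 8060.00·0.0243333 / (1 − 1.02433^(−60)).
Denominator 1 − (1+r)^(−60) = 0.763668469.
P = 196.127 / 0.763668469 ≈ 256.82.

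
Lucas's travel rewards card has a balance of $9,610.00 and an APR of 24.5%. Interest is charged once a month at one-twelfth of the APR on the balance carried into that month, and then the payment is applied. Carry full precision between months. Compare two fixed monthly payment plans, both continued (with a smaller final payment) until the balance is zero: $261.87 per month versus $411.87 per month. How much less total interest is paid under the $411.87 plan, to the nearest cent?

$4,738.91

Monthly rate r = 24.5%/12 = 2.04167% = 0.0204167.
At $261.87/mo: n = ⌈−ln(1 − rB₀/P)/ln(1+r)⌉ = 69 payments (last $116.21); total interest = total paid − $9,610.00 = $8,313.37.
At $411.87/mo: 33 payments (last $4.62); total interest $3,574.46.
Interest saved = $8,313.37 − $3,574.46 = $4,738.91.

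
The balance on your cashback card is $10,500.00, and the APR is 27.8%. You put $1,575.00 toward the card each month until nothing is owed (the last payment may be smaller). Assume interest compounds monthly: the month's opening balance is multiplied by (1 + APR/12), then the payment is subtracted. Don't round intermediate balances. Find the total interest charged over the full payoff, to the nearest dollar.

$1,041

Monthly rate r = 27.8%/12 = 2.31667% = 0.0231667.
Payoff takes n = ⌈−ln(1 − rB₀/P)/ln(1+r)⌉ = ⌈7.325⌉ = 8 payments; the last is $515.93.
Total paid = 7·$1,575.00 + $515.93 = $11,540.93.
Total interest = total paid − principal = $11,540.93 − $10,500.00 = $1,040.93.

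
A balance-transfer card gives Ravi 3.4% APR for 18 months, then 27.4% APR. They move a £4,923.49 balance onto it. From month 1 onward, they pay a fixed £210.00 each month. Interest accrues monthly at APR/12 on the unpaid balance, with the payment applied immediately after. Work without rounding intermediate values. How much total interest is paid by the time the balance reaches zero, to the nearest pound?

Promo months 1–18 at r₀ = 3.4%/12 = 0.00283333; months 19+ at r₁ = 27.4%/12 = 0.0228333.
After month 18: iterate B ← B·(1+r₀) − £210.00 for 18 months → £1,308.30.
Then at r₁ with £210.00/mo: n₂ = −ln(1 − r₁·B/P)/ln(1+r₁) ≈ 6.80 → 7 more payments.
Total paid = 24·£210.00 + £167.68 = £5,207.68; interest = £5,207.68 − £4,923.49 = £284.19.

£284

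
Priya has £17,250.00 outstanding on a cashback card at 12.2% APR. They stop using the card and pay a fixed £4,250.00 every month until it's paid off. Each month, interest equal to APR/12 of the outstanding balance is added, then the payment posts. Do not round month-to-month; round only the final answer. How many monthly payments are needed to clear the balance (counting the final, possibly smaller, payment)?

5 payments

Monthly rate r = 12.2%/12 = 1.01667% = 0.0101667.
Recurrence: B ← B·(1+r) − £4,250.00.
Month 1: interest £175.38; balance after payment £13,175.38.
Month 2: interest £133.95; balance after payment £9,059.32.
Month 3: interest £92.10; balance after payment £4,901.43.
Month 4: interest £49.83; balance after payment £701.26.
Month 5: interest £7.13; balance after payment £0.00.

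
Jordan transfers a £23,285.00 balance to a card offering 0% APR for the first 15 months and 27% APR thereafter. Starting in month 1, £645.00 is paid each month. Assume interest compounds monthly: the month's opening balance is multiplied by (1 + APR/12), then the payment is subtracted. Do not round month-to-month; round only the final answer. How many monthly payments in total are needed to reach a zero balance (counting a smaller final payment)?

Promo months 1–15 at r₀ = 0%/12 = 0; months 16+ at r₁ = 27%/12 = 0.0225.
After month 15 (no interest yet): B = £23,285.00 − 15·£645.00 = £13,610.00.
Then at r₁ with £645.00/mo: n₂ = −ln(1 − r₁·B/P)/ln(1+r₁) ≈ 28.94 → 29 more payments.

44 payments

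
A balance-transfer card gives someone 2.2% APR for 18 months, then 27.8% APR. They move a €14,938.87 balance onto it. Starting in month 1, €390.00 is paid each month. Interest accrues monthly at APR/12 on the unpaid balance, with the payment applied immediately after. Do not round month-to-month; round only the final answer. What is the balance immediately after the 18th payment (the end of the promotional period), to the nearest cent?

€8,309.14

Promo months 1–18 at r₀ = 2.2%/12 = 0.00183333; months 19+ at r₁ = 27.8%/12 = 0.0231667.
After month 18: iterate B ← B·(1+r₀) − €390.00 for 18 months → €8,309.14.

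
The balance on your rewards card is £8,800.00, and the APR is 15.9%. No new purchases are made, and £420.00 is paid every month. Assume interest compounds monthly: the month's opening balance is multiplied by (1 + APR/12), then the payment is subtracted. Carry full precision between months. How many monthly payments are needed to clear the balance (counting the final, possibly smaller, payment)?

Monthly rate r = 15.9%/12 = 1.325% = 0.01325.
Recurrence: B ← B·(1+r) − £420.00.
Month 1: interest £116.60; balance after payment £8,496.60.
Month 2: interest £112.58; balance after payment £8,189.18.
Closed form: n = −ln(1 − rB₀/P)/ln(1+r) = −ln(0.72238)/ln(1.01325) ≈ 24.706, so the balance reaches zero during payment 25.

25 months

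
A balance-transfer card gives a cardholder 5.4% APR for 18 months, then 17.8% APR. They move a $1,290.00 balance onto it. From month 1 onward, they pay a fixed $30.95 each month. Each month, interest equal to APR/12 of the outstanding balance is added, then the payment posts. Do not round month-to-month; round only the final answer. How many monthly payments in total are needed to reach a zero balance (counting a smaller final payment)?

Promo months 1–18 at r₀ = 5.4%/12 = 0.0045; months 19+ at r₁ = 17.8%/12 = 0.0148333.
After month 18: iterate B ← B·(1+r₀) − $30.95 for 18 months → $819.66.
Then at r₁ with $30.95/mo: n₂ = −ln(1 − r₁·B/P)/ln(1+r₁) ≈ 33.89 → 34 more payments.

52 months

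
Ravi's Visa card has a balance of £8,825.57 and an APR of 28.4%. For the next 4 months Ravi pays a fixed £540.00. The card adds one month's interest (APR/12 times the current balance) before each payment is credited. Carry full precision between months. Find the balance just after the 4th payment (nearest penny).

Monthly rate r = 28.4%/12 = 2.36667% = 0.0236667.
Each month: B ← B·(1+r) − £540.00.
Month 1: interest £208.87; balance after payment £8,494.44.
Month 2: interest £201.04; balance after payment £8,155.48.
Month 3: interest £193.01; balance after payment £7,808.49.
Month 4: interest £184.80; balance after payment £7,453.29.

£7,453.29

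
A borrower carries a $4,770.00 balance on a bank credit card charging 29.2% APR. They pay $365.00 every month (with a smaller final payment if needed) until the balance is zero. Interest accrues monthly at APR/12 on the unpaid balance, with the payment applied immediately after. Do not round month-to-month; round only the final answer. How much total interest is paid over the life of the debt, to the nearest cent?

$1,040.78

Monthly rate r = 29.2%/12 = 2.43333% = 0.0243333.
Payoff takes n = ⌈−ln(1 − rB₀/P)/ln(1+r)⌉ = ⌈15.919⌉ = 16 payments; the last is $335.78.
Total paid = 15·$365.00 + $335.78 = $5,810.78.
Total interest = total paid − principal = $5,810.78 − $4,770.00 = $1,040.78.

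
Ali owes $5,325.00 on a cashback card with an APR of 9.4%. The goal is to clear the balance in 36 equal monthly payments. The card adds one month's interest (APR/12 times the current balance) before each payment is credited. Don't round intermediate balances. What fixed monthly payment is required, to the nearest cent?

Monthly rate r = 9.4%/12 = 0.783333% = 0.00783333.
Level-payment amortization: P = B₀·r / (1 − (1+r)^(−n)) = 5325.00·0.00783333 / (1 − 1.00783^(−36)).
Denominator 1 − (1+r)^(−36) = 0.24489709.
P = 41.7125 / 0.24489709 ≈ 170.33.

$170.33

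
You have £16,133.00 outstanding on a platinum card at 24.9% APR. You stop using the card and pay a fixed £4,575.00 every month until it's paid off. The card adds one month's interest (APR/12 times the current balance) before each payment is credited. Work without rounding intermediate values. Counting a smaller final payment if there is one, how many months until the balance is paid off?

4 months

Monthly rate r = 24.9%/12 = 2.075% = 0.02075.
Recurrence: B ← B·(1+r) − £4,575.00.
Month 1: interest £334.76; balance after payment £11,892.76.
Month 2: interest £246.77; balance after payment £7,564.53.
Month 3: interest £156.96; balance after payment £3,146.50.
Month 4: interest £65.29; balance after payment £0.00.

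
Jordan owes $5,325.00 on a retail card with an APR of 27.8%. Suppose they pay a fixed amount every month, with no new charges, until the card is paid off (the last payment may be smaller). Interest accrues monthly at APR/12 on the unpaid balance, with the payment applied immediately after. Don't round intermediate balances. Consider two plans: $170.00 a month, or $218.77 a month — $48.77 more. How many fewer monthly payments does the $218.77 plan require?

20 fewer payments

Monthly rate r = 27.8%/12 = 2.31667% = 0.0231667.
At $170.00/mo: n = ⌈−ln(1 − rB₀/P)/ln(1+r)⌉ = 57 payments (last $81.09); total interest = total paid − $5,325.00 = $4,276.09.
At $218.77/mo: 37 payments (last $51.82); total interest $2,602.54.
Payments saved = 57 − 37 = 20.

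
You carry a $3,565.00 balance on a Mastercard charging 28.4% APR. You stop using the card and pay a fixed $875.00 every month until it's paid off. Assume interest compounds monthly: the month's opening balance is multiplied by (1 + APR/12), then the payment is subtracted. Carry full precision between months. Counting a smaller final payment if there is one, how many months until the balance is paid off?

5 payments

Monthly rate r = 28.4%/12 = 2.36667% = 0.0236667.
Recurrence: B ← B·(1+r) − $875.00.
Month 1: interest $84.37; balance after payment $2,774.37.
Month 2: interest $65.66; balance after payment $1,965.03.
Month 3: interest $46.51; balance after payment $1,136.54.
Month 4: interest $26.90; balance after payment $288.44.
Month 5: interest $6.83; balance after payment $0.00.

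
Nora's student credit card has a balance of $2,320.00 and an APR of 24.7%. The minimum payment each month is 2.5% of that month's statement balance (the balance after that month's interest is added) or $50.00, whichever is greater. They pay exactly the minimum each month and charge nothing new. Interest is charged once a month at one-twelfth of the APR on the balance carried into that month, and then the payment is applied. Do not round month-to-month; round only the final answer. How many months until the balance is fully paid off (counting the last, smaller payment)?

115 months

Monthly rate r = 24.7%/12 = 2.05833% = 0.0205833.
While 2.5% of the post-interest balance exceeds $50.00, each month B ← (B·(1+r))·(1 − 0.025), i.e. B shrinks by the factor (1+r)·0.975 = 0.99507.
This holds for months 1–35. Entering month 36 the balance is $1,951.40; 2.5% of the post-interest balance is now below $50.00, so the flat $50.00 minimum applies from here.
From month 36 a fixed $50.00 at rate r clears $1,951.40 in 80 more payments. Total: 35 + 80 = 115 months.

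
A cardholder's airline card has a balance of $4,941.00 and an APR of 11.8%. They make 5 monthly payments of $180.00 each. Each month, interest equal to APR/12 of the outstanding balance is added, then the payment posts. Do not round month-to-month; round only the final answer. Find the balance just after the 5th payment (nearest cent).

Monthly rate r = 11.8%/12 = 0.983333% = 0.00983333.
Each month: B ← B·(1+r) − $180.00.
Month 1: interest $48.59; balance after payment $4,809.59.
Month 2: interest $47.29; balance after payment $4,676.88.
Month 3: interest $45.99; balance after payment $4,542.87.
Month 4: interest $44.67; balance after payment $4,407.54.
Month 5: interest $43.34; balance after payment $4,270.88.

$4,270.88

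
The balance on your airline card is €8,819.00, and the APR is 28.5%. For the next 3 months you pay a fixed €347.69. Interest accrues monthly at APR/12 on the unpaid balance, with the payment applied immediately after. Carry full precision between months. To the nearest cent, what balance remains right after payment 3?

Monthly rate r = 28.5%/12 = 2.375% = 0.02375.
Each month: B ← B·(1+r) − €347.69.
Month 1: interest €209.45; balance after payment €8,680.76.
Month 2: interest €206.17; balance after payment €8,539.24.
Month 3: interest €202.81; balance after payment €8,394.36.

€8,394.36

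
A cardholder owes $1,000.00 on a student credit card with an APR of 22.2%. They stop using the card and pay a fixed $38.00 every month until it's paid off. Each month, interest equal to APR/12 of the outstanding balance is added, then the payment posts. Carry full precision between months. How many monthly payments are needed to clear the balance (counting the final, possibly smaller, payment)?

Monthly rate r = 22.2%/12 = 1.85% = 0.0185.
Recurrence: B ← B·(1+r) − $38.00.
Month 1: interest $18.50; balance after payment $980.50.
Month 2: interest $18.14; balance after payment $960.64.
Closed form: n = −ln(1 − rB₀/P)/ln(1+r) = −ln(0.51316)/ln(1.0185) ≈ 36.396, so the balance reaches zero during payment 37.

37 months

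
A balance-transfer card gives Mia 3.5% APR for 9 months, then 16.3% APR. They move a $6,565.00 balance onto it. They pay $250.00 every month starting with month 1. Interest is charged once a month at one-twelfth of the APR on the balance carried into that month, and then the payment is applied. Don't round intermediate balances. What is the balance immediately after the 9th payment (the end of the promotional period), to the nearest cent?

Promo months 1–9 at r₀ = 3.5%/12 = 0.00291667; months 10+ at r₁ = 16.3%/12 = 0.0135833.
After month 9: iterate B ← B·(1+r₀) − $250.00 for 9 months → $4,462.93.

$4,462.93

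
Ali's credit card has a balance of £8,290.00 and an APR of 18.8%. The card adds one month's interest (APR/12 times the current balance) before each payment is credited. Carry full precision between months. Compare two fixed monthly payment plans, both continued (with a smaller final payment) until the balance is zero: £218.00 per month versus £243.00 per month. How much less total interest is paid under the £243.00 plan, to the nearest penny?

Monthly rate r = 18.8%/12 = 1.56667% = 0.0156667.
At £218.00/mo: n = ⌈−ln(1 − rB₀/P)/ln(1+r)⌉ = 59 payments (last £58.33); total interest = total paid − £8,290.00 = £4,412.33.
At £243.00/mo: 50 payments (last £45.11); total interest £3,662.11.
Interest saved = £4,412.33 − £3,662.11 = £750.22.

£750.22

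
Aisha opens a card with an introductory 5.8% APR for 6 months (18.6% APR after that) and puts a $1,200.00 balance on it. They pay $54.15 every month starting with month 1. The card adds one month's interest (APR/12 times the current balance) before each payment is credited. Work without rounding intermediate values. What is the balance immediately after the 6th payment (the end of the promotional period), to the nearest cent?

$906.37

Promo months 1–6 at r₀ = 5.8%/12 = 0.00483333; months 7+ at r₁ = 18.6%/12 = 0.0155.
After month 6: iterate B ← B·(1+r₀) − $54.15 for 6 months → $906.37.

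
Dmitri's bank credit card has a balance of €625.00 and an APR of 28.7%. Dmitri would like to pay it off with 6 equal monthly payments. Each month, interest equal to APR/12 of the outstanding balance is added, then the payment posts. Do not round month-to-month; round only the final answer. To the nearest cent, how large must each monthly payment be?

€113.06

Monthly rate r = 28.7%/12 = 2.39167% = 0.0239167.
Level-payment amortization: P = B₀·r / (1 − (1+r)^(−n)) = 625.00·0.0239167 / (1 − 1.02392^(−6)).
Denominator 1 − (1+r)^(−6) = 0.132214625.
P = 14.9479 / 0.132214625 ≈ 113.06.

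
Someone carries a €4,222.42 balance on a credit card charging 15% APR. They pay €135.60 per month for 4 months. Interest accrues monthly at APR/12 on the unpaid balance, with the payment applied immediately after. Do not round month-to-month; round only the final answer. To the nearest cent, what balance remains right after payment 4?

€3,884.88

Monthly rate r = 15%/12 = 1.25% = 0.0125.
Each month: B ← B·(1+r) − €135.60.
Month 1: interest €52.78; balance after payment €4,139.60.
Month 2: interest €51.75; balance after payment €4,055.75.
Month 3: interest €50.70; balance after payment €3,970.84.
Month 4: interest €49.64; balance after payment €3,884.88.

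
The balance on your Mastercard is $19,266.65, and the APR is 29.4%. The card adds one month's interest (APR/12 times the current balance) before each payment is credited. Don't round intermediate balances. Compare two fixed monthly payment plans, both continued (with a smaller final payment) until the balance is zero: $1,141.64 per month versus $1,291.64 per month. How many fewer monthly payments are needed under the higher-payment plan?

Monthly rate r = 29.4%/12 = 2.45% = 0.0245.
At $1,141.64/mo: n = ⌈−ln(1 − rB₀/P)/ln(1+r)⌉ = 23 payments (last $49.00); total interest = total paid − $19,266.65 = $5,898.43.
At $1,291.64/mo: 19 payments (last $1,024.94); total interest $5,007.81.
Payments saved = 23 − 19 = 4.

4 fewer payments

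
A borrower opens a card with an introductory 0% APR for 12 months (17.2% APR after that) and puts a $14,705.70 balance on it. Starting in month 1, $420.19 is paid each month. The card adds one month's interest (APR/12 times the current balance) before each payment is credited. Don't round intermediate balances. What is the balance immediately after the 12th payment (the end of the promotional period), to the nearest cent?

Promo months 1–12 at r₀ = 0%/12 = 0; months 13+ at r₁ = 17.2%/12 = 0.0143333.
After month 12 (no interest yet): B = $14,705.70 − 12·$420.19 = $9,663.42.

$9,663.42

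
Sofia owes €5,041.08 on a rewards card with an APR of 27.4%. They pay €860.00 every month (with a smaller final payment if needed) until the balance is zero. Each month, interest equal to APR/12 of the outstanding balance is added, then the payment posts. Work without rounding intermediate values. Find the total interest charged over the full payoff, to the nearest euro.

€435

Monthly rate r = 27.4%/12 = 2.28333% = 0.0228333.
Payoff takes n = ⌈−ln(1 − rB₀/P)/ln(1+r)⌉ = ⌈6.365⌉ = 7 payments; the last is €315.73.
Total paid = 6·€860.00 + €315.73 = €5,475.73.
Total interest = total paid − principal = €5,475.73 − €5,041.08 = €434.65.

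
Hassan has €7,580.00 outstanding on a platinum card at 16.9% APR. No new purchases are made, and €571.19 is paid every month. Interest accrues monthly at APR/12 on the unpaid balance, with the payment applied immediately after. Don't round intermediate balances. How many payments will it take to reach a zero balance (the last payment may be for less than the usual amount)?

15 payments

Monthly rate r = 16.9%/12 = 1.40833% = 0.0140833.
Recurrence: B ← B·(1+r) − €571.19.
Month 1: interest €106.75; balance after payment €7,115.56.
Month 2: interest €100.21; balance after payment €6,644.58.
Closed form: n = −ln(1 − rB₀/P)/ln(1+r) = −ln(0.81311)/ln(1.01408) ≈ 14.794, so the balance reaches zero during payment 15.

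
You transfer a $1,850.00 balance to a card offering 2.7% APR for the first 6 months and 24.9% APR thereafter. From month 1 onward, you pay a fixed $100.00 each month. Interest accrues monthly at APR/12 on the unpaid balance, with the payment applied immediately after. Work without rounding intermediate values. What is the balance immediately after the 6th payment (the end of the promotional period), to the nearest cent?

$1,271.73

Promo months 1–6 at r₀ = 2.7%/12 = 0.00225; months 7+ at r₁ = 24.9%/12 = 0.02075.
After month 6: iterate B ← B·(1+r₀) − $100.00 for 6 months → $1,271.73.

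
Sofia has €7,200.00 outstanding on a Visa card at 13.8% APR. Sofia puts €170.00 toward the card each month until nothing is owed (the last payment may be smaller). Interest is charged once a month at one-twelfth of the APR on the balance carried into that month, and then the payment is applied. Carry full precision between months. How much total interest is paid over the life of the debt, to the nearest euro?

Monthly rate r = 13.8%/12 = 1.15% = 0.0115.
Payoff takes n = ⌈−ln(1 − rB₀/P)/ln(1+r)⌉ = ⌈58.385⌉ = 59 payments; the last is €65.65.
Total paid = 58·€170.00 + €65.65 = €9,925.65.
Total interest = total paid − principal = €9,925.65 − €7,200.00 = €2,725.65.

€2,726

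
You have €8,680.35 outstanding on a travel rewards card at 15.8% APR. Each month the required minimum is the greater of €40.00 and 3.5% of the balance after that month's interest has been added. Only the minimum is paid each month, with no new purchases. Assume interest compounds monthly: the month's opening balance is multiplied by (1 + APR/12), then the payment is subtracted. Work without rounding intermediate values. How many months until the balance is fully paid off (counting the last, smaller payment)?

Monthly rate r = 15.8%/12 = 1.31667% = 0.0131667.
While 3.5% of the post-interest balance exceeds €40.00, each month B ← (B·(1+r))·(1 − 0.035), i.e. B shrinks by the factor (1+r)·0.965 = 0.97771.
This holds for months 1–91. Entering month 92 the balance is €1,115.54; 3.5% of the post-interest balance is now below €40.00, so the flat €40.00 minimum applies from here.
From month 92 a fixed €40.00 at rate r clears €1,115.54 in 35 more payments. Total: 91 + 35 = 126 months.

126 months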